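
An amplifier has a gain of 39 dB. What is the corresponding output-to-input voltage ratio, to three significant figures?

89.1

Voltage ratio = 10^(dB/20).
10^(39/20) = 10^(1.950) = 89.1.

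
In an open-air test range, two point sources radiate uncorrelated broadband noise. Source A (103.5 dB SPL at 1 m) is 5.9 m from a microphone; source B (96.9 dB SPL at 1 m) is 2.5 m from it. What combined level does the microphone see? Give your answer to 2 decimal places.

At the listener: L_A = 103.5 − 20·log₁₀(5.9) = 88.083 dB; L_B = 96.9 − 20·log₁₀(2.5) = 88.941 dB.
Combined: 10·log₁₀(10^(88.083/10)+10^(88.941/10)) = 91.54 dB SPL.

91.54 dB SPL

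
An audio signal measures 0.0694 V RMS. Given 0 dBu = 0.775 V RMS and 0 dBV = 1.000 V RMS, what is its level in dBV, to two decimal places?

dBV = 20·log₁₀(V / 1.000 V).
20·log₁₀(0.0694/1.000) = -23.17 dBV.

-23.17 dBV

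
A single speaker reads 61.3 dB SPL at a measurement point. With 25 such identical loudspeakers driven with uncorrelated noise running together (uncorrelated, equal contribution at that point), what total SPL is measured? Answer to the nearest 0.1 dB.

75.3 dB SPL

25 equal incoherent sources raise the level by 10·log₁₀(25) = 13.98 dB.
L_total = 61.3 + 13.98 = 75.3 dB SPL.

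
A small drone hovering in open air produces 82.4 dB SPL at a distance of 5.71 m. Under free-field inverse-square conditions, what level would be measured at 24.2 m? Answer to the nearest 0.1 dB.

69.9 dB SPL

Inverse-square spreading gives ΔL = −20·log₁₀(d₂/d₁).
ΔL = −20·log₁₀(24.2/5.71) = -12.54 dB, so L₂ = 82.4 + (-12.54) = 69.9 dB SPL.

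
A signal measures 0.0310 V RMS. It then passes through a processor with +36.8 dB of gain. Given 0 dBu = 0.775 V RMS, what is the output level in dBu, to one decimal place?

+8.8 dBu

Input level: 20·log₁₀(0.0310/0.775) = -27.96 dBu.
Output: -27.96 + 36.8 = +8.8 dBu.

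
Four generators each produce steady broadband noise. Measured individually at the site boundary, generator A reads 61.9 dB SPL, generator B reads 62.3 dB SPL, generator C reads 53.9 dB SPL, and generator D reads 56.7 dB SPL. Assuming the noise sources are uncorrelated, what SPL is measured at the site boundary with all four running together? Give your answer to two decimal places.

65.98 dB SPL

Incoherent sources sum as intensities:
L_total = 10·log₁₀(10^(61.9/10) + 10^(62.3/10) + 10^(53.9/10) + 10^(56.7/10)) = 10·log₁₀(3960000) = 65.98 dB SPL.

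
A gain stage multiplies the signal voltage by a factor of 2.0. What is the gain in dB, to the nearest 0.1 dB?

Voltage ratio → dB uses the 20·log₁₀ form:
20·log₁₀(2.0) = 6.0 dB.

6.0 dB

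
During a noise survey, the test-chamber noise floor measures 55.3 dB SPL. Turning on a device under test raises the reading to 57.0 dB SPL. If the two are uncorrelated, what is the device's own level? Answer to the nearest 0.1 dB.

Subtract intensities: L_src = 10·log₁₀(10^(L_total/10) − 10^(L_bg/10)).
L_src = 10·log₁₀(10^(57.0/10) − 10^(55.3/10)) = 10·log₁₀(162300) = 52.1 dB SPL.

52.1 dB SPL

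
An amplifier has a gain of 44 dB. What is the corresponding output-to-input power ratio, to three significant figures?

Power ratio = 10^(dB/10).
10^(44/10) = 10^(4.400) = 25100.

25100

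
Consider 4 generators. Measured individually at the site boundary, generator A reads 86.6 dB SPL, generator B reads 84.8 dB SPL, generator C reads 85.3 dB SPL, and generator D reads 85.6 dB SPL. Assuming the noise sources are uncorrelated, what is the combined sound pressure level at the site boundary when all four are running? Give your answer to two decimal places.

Add the sources as powers (linear), then convert back to dB:
L_total = 10·log₁₀(10^(86.6/10) + 10^(84.8/10) + 10^(85.3/10) + 10^(85.6/10)) = 10·log₁₀(1461000000) = 91.65 dB SPL.

91.65 dB SPL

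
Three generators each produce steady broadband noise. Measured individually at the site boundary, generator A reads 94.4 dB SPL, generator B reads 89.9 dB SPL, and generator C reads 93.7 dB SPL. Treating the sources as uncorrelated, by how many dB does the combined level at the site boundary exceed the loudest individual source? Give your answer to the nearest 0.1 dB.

Add the sources as powers (linear), then convert back to dB:
L_total = 10·log₁₀(10^(94.4/10) + 10^(89.9/10) + 10^(93.7/10)) = 97.84 dB SPL.
Excess over the loudest (94.4 dB): 97.84 − 94.4 = 3.4 dB.

3.4 dB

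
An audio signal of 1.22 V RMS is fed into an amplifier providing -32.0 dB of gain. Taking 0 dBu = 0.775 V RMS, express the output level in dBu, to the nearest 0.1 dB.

Input level: 20·log₁₀(1.22/0.775) = 3.94 dBu.
Output: 3.94 − 32.0 = -28.1 dBu.

-28.1 dBu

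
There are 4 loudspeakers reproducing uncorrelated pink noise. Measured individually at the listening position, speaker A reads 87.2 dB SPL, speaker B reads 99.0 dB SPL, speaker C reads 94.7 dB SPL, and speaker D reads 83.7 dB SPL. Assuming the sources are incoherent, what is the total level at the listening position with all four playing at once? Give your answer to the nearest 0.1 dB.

Add the sources as powers (linear), then convert back to dB:
L_total = 10·log₁₀(10^(87.2/10) + 10^(99.0/10) + 10^(94.7/10) + 10^(83.7/10)) = 10·log₁₀(11654000000) = 100.7 dB SPL.

100.7 dB SPL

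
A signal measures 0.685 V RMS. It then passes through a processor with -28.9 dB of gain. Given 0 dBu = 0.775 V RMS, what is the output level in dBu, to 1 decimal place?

Input level: 20·log₁₀(0.685/0.775) = -1.07 dBu.
Output: -1.07 − 28.9 = -30.0 dBu.

-30.0 dBu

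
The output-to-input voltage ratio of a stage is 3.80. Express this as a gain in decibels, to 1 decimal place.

Voltage ratio → dB uses the 20·log₁₀ form:
20·log₁₀(3.80) = 11.6 dB.

11.6 dB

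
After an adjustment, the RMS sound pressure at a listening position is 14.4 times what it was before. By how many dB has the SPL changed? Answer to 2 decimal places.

Sound pressure is an amplitude quantity: ΔL = 20·log₁₀(p₂/p₁).
20·log₁₀(14.4) = 23.17 dB.

23.17 dB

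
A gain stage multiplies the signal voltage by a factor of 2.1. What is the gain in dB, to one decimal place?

Voltage ratio → dB uses the 20·log₁₀ form:
20·log₁₀(2.1) = 6.4 dB.

6.4 dB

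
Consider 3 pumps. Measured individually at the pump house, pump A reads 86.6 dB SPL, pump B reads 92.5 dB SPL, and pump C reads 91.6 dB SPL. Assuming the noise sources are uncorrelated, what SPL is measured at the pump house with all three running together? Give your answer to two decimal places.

95.66 dB SPL

Add the sources as powers (linear), then convert back to dB:
L_total = 10·log₁₀(10^(86.6/10) + 10^(92.5/10) + 10^(91.6/10)) = 10·log₁₀(3681000000) = 95.66 dB SPL.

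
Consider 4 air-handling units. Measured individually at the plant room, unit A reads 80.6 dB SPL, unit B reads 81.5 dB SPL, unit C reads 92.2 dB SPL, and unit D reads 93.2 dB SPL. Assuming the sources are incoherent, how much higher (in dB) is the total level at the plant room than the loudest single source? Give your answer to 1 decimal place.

2.8 dB

Add the sources as powers (linear), then convert back to dB:
L_total = 10·log₁₀(10^(80.6/10) + 10^(81.5/10) + 10^(92.2/10) + 10^(93.2/10)) = 96.03 dB SPL.
Excess over the loudest (93.2 dB): 96.03 − 93.2 = 2.8 dB.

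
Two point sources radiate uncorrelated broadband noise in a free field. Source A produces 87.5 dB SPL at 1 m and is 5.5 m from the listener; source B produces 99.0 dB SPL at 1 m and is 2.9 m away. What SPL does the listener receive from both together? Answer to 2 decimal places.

89.84 dB SPL

At the listener: L_A = 87.5 − 20·log₁₀(5.5) = 72.693 dB; L_B = 99.0 − 20·log₁₀(2.9) = 89.752 dB.
Combined: 10·log₁₀(10^(72.693/10)+10^(89.752/10)) = 89.84 dB SPL.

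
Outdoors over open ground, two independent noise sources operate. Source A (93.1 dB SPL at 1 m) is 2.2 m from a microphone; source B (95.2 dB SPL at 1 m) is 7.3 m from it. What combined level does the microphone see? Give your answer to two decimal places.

At the listener: L_A = 93.1 − 20·log₁₀(2.2) = 86.252 dB; L_B = 95.2 − 20·log₁₀(7.3) = 77.934 dB.
Combined: 10·log₁₀(10^(86.252/10)+10^(77.934/10)) = 86.85 dB SPL.

86.85 dB SPL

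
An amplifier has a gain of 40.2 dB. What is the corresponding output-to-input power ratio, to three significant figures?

Power ratio = 10^(dB/10).
10^(40.2/10) = 10^(4.020) = 10500.

10500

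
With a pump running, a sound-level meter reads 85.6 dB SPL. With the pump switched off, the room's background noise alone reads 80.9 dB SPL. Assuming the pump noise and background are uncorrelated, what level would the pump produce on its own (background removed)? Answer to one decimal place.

Remove the background by subtracting linear intensities:
L_src = 10·log₁₀(10^(85.6/10) − 10^(80.9/10)) = 10·log₁₀(240100000) = 83.8 dB SPL.

83.8 dB SPL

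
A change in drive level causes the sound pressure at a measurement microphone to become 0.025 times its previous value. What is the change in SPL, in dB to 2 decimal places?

Sound pressure is an amplitude quantity: ΔL = 20·log₁₀(p₂/p₁).
20·log₁₀(0.025) = -32.04 dB.

-32.04 dB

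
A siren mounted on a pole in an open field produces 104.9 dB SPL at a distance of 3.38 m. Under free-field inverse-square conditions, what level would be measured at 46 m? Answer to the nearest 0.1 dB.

For a point source in a free field, ΔL = −20·log₁₀(d₂/d₁).
ΔL = −20·log₁₀(46/3.38) = -22.68 dB, so L₂ = 104.9 + (-22.68) = 82.2 dB SPL.

82.2 dB SPL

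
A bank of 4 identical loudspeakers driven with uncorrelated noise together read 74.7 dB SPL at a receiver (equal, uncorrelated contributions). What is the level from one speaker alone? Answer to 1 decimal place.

68.7 dB SPL

4 equal incoherent sources add 10·log₁₀(4) = 6.02 dB over one source.
L_one = 74.7 − 6.02 = 68.7 dB SPL.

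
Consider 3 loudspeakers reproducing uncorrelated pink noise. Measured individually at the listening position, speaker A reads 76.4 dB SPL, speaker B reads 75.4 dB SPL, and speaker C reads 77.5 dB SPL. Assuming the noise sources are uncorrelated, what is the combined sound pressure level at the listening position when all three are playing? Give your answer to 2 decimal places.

81.29 dB SPL

Add the sources as powers (linear), then convert back to dB:
L_total = 10·log₁₀(10^(76.4/10) + 10^(75.4/10) + 10^(77.5/10)) = 10·log₁₀(134600000) = 81.29 dB SPL.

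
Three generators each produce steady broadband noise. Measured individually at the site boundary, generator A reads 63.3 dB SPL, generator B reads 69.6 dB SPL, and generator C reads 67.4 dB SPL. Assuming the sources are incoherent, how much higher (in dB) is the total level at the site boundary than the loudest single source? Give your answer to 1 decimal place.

Add the sources as powers (linear), then convert back to dB:
L_total = 10·log₁₀(10^(63.3/10) + 10^(69.6/10) + 10^(67.4/10)) = 72.24 dB SPL.
Excess over the loudest (69.6 dB): 72.24 − 69.6 = 2.6 dB.

2.6 dB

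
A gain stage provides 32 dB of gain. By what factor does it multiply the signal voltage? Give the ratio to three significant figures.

39.8

Voltage ratio = 10^(dB/20).
10^(32/20) = 10^(1.600) = 39.8.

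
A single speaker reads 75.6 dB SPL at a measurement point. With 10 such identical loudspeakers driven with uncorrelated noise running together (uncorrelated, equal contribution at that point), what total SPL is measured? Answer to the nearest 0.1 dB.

10 equal incoherent sources raise the level by 10·log₁₀(10) = 10.00 dB.
L_total = 75.6 + 10.00 = 85.6 dB SPL.

85.6 dB SPL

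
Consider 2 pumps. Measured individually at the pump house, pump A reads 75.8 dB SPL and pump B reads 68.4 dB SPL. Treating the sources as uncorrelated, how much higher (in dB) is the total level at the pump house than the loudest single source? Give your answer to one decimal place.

Add the sources as powers (linear), then convert back to dB:
L_total = 10·log₁₀(10^(75.8/10) + 10^(68.4/10)) = 76.53 dB SPL.
Excess over the loudest (75.8 dB): 76.53 − 75.8 = 0.7 dB.

0.7 dB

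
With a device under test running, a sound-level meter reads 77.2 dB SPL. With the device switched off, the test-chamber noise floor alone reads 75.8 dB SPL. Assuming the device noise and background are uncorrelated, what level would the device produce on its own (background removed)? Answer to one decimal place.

Remove the background by subtracting linear intensities:
L_src = 10·log₁₀(10^(77.2/10) − 10^(75.8/10)) = 10·log₁₀(14460000) = 71.6 dB SPL.

71.6 dB SPL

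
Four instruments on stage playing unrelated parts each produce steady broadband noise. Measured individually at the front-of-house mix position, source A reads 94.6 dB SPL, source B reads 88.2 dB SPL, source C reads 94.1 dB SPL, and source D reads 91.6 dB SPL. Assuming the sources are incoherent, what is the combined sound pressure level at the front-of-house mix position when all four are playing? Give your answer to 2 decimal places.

98.79 dB SPL

Uncorrelated sources add in intensity (power), not in dB.
L_total = 10·log₁₀(10^(94.6/10) + 10^(88.2/10) + 10^(94.1/10) + 10^(91.6/10)) = 10·log₁₀(7561000000) = 98.79 dB SPL.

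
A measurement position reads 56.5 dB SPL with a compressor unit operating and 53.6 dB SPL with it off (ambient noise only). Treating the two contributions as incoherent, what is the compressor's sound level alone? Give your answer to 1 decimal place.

53.4 dB SPL

Remove the background by subtracting linear intensities:
L_src = 10·log₁₀(10^(56.5/10) − 10^(53.6/10)) = 10·log₁₀(217600) = 53.4 dB SPL.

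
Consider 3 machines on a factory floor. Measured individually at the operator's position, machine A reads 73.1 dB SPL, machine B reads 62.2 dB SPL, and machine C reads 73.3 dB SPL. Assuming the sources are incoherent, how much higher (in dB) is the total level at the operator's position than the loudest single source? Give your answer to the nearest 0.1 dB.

3.1 dB

Add the sources as powers (linear), then convert back to dB:
L_total = 10·log₁₀(10^(73.1/10) + 10^(62.2/10) + 10^(73.3/10)) = 76.38 dB SPL.
Excess over the loudest (73.3 dB): 76.38 − 73.3 = 3.1 dB.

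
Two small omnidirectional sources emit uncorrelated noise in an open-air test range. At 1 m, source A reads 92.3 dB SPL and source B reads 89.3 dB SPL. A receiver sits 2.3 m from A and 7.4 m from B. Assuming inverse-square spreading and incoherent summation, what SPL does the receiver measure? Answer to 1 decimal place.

At the listener: L_A = 92.3 − 20·log₁₀(2.3) = 85.07 dB; L_B = 89.3 − 20·log₁₀(7.4) = 71.92 dB.
Combined: 10·log₁₀(10^(85.07/10)+10^(71.92/10)) = 85.3 dB SPL.

85.3 dB SPL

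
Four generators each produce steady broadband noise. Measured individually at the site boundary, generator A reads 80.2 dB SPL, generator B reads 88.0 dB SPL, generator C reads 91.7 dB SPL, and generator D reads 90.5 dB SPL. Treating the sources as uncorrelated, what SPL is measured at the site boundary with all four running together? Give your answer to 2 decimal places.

Incoherent sources sum as intensities:
L_total = 10·log₁₀(10^(80.2/10) + 10^(88.0/10) + 10^(91.7/10) + 10^(90.5/10)) = 10·log₁₀(3337000000) = 95.23 dB SPL.

95.23 dB SPL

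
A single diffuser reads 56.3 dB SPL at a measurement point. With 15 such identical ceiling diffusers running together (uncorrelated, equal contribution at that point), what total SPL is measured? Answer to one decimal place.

15 equal incoherent sources raise the level by 10·log₁₀(15) = 11.76 dB.
L_total = 56.3 + 11.76 = 68.1 dB SPL.

68.1 dB SPL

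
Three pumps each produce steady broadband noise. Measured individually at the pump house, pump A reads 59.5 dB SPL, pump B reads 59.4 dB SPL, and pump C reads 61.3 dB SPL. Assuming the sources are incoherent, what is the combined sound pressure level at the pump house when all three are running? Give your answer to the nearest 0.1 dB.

64.9 dB SPL

Incoherent sources sum as intensities:
L_total = 10·log₁₀(10^(59.5/10) + 10^(59.4/10) + 10^(61.3/10)) = 10·log₁₀(3111000) = 64.9 dB SPL.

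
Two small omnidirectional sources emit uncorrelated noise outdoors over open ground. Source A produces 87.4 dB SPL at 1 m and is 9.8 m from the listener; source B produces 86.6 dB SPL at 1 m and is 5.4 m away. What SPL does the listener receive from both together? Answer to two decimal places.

At the listener: L_A = 87.4 − 20·log₁₀(9.8) = 67.575 dB; L_B = 86.6 − 20·log₁₀(5.4) = 71.952 dB.
Combined: 10·log₁₀(10^(67.575/10)+10^(71.952/10)) = 73.30 dB SPL.

73.30 dB SPL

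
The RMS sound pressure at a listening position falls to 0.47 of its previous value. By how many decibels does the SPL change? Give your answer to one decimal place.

Sound pressure is an amplitude quantity: ΔL = 20·log₁₀(p₂/p₁).
20·log₁₀(0.47) = -6.6 dB.

-6.6 dB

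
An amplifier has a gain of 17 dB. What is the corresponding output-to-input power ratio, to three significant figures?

Power ratio = 10^(dB/10).
10^(17/10) = 10^(1.700) = 50.1.

50.1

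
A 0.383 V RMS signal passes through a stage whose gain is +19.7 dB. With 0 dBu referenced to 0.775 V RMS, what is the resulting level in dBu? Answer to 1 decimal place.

+13.6 dBu

Input level: 20·log₁₀(0.383/0.775) = -6.12 dBu.
Output: -6.12 + 19.7 = +13.6 dBu.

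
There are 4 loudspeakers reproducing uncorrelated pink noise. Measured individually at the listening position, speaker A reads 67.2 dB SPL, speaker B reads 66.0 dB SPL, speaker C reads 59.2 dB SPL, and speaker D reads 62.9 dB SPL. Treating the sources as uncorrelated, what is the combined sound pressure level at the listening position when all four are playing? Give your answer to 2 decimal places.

70.80 dB SPL

Uncorrelated sources add in intensity (power), not in dB.
L_total = 10·log₁₀(10^(67.2/10) + 10^(66.0/10) + 10^(59.2/10) + 10^(62.9/10)) = 10·log₁₀(12010000) = 70.80 dB SPL.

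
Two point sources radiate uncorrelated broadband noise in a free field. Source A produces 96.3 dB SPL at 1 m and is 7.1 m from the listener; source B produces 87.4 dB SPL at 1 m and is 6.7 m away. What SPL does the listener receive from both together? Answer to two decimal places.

79.86 dB SPL

At the listener: L_A = 96.3 − 20·log₁₀(7.1) = 79.275 dB; L_B = 87.4 − 20·log₁₀(6.7) = 70.879 dB.
Combined: 10·log₁₀(10^(79.275/10)+10^(70.879/10)) = 79.86 dB SPL.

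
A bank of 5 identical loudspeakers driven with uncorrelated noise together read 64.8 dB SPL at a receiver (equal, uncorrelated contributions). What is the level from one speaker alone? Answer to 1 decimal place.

5 equal incoherent sources add 10·log₁₀(5) = 6.99 dB over one source.
L_one = 64.8 − 6.99 = 57.8 dB SPL.

57.8 dB SPL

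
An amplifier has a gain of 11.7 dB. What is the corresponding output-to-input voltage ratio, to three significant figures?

Voltage ratio = 10^(dB/20).
10^(11.7/20) = 10^(0.5850) = 3.85.

3.85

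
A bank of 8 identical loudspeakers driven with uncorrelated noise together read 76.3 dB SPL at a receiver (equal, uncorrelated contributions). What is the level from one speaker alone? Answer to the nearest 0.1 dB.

8 equal incoherent sources add 10·log₁₀(8) = 9.03 dB over one source.
L_one = 76.3 − 9.03 = 67.3 dB SPL.

67.3 dB SPL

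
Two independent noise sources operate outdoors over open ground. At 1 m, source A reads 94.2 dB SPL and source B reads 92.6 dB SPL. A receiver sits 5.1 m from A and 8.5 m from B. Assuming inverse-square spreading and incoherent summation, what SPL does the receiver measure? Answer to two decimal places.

At the listener: L_A = 94.2 − 20·log₁₀(5.1) = 80.049 dB; L_B = 92.6 − 20·log₁₀(8.5) = 74.012 dB.
Combined: 10·log₁₀(10^(80.049/10)+10^(74.012/10)) = 81.01 dB SPL.

81.01 dB SPL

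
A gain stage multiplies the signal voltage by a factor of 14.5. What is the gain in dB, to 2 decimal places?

23.23 dB

For a voltage ratio, dB = 20·log₁₀(V₂/V₁).
20·log₁₀(14.5) = 23.23 dB.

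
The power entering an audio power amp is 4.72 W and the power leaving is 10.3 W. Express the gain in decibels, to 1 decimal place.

For a power ratio, dB = 10·log₁₀(P₂/P₁).
10·log₁₀(10.3/4.72) = 10·log₁₀(2.182) = 3.4 dB.

3.4 dB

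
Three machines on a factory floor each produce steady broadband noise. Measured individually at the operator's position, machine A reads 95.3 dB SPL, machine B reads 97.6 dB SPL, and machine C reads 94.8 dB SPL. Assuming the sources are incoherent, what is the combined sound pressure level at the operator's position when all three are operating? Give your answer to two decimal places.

100.85 dB SPL

Uncorrelated sources add in intensity (power), not in dB.
L_total = 10·log₁₀(10^(95.3/10) + 10^(97.6/10) + 10^(94.8/10)) = 10·log₁₀(12163000000) = 100.85 dB SPL.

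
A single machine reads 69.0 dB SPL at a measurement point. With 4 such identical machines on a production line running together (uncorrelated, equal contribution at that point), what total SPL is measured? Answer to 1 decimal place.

75.0 dB SPL

4 equal incoherent sources raise the level by 10·log₁₀(4) = 6.02 dB.
L_total = 69.0 + 6.02 = 75.0 dB SPL.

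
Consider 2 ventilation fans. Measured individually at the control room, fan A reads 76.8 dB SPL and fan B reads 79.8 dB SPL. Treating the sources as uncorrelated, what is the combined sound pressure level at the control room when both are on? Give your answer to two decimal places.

81.56 dB SPL

Uncorrelated sources add in intensity (power), not in dB.
L_total = 10·log₁₀(10^(76.8/10) + 10^(79.8/10)) = 10·log₁₀(143400000) = 81.56 dB SPL.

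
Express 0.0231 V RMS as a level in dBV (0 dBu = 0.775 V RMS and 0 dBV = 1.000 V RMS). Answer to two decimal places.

dBV = 20·log₁₀(V / 1.000 V).
20·log₁₀(0.0231/1.000) = -32.73 dBV.

-32.73 dBV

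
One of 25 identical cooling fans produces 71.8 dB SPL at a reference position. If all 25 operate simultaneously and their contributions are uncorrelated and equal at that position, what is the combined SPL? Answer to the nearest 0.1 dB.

25 equal incoherent sources raise the level by 10·log₁₀(25) = 13.98 dB.
L_total = 71.8 + 13.98 = 85.8 dB SPL.

85.8 dB SPL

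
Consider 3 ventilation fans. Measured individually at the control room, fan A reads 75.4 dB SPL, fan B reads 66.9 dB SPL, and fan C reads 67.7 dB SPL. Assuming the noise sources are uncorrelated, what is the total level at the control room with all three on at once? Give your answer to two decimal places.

Incoherent sources sum as intensities:
L_total = 10·log₁₀(10^(75.4/10) + 10^(66.9/10) + 10^(67.7/10)) = 10·log₁₀(45460000) = 76.58 dB SPL.

76.58 dB SPL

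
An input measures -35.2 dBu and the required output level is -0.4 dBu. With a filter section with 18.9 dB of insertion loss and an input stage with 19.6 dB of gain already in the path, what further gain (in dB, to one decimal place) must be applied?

The required make-up gain is the shortfall in the dB sum.
G = -0.4 − (-35.2) + 18.9 − 19.6 = 34.1 dB.

34.1 dB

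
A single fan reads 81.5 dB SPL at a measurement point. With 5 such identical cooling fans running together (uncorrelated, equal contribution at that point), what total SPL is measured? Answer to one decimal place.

5 equal incoherent sources raise the level by 10·log₁₀(5) = 6.99 dB.
L_total = 81.5 + 6.99 = 88.5 dB SPL.

88.5 dB SPL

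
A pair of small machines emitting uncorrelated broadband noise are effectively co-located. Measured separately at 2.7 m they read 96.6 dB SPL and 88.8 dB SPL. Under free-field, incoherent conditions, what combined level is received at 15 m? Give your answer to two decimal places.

82.37 dB SPL

Combined at 2.7 m: 10·log₁₀(10^(96.6/10)+10^(88.8/10)) = 97.267 dB SPL.
Then apply −20·log₁₀(15/2.7) = -14.895 dB → 82.37 dB SPL.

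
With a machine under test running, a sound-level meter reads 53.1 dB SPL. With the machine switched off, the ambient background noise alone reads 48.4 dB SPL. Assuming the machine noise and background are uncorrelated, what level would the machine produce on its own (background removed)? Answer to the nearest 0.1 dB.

51.3 dB SPL

Subtract intensities: L_src = 10·log₁₀(10^(L_total/10) − 10^(L_bg/10)).
L_src = 10·log₁₀(10^(53.1/10) − 10^(48.4/10)) = 10·log₁₀(135000) = 51.3 dB SPL.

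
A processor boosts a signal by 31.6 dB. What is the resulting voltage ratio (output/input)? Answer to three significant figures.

38.0

Voltage ratio = 10^(dB/20).
10^(31.6/20) = 10^(1.580) = 38.0.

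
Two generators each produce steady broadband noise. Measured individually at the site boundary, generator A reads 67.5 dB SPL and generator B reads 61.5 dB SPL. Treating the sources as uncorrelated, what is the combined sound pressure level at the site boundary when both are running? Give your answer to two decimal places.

68.47 dB SPL

Add the sources as powers (linear), then convert back to dB:
L_total = 10·log₁₀(10^(67.5/10) + 10^(61.5/10)) = 10·log₁₀(7036000) = 68.47 dB SPL.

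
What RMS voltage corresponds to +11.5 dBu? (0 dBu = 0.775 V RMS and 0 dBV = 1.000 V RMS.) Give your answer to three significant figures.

2.91 V

V = 0.775 V × 10^(+11.5/20).
= 0.775 × 3.758 = 2.91 V.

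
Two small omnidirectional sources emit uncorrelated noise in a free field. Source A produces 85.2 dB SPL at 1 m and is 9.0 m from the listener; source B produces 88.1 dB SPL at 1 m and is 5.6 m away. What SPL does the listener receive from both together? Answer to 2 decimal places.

73.92 dB SPL

At the listener: L_A = 85.2 − 20·log₁₀(9.0) = 66.115 dB; L_B = 88.1 − 20·log₁₀(5.6) = 73.136 dB.
Combined: 10·log₁₀(10^(66.115/10)+10^(73.136/10)) = 73.92 dB SPL.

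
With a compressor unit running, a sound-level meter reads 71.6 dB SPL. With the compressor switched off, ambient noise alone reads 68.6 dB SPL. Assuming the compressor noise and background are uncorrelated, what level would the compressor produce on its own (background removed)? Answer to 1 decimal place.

Subtract intensities: L_src = 10·log₁₀(10^(L_total/10) − 10^(L_bg/10)).
L_src = 10·log₁₀(10^(71.6/10) − 10^(68.6/10)) = 10·log₁₀(7210000) = 68.6 dB SPL.

68.6 dB SPL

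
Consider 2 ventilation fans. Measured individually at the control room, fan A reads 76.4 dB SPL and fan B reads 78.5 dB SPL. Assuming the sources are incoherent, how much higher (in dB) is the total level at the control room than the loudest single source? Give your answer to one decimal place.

2.1 dB

Incoherent sources sum as intensities:
L_total = 10·log₁₀(10^(76.4/10) + 10^(78.5/10)) = 80.59 dB SPL.
Excess over the loudest (78.5 dB): 80.59 − 78.5 = 2.1 dB.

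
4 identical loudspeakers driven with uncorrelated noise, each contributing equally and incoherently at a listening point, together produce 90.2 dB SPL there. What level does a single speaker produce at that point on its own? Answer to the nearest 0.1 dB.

4 equal incoherent sources add 10·log₁₀(4) = 6.02 dB over one source.
L_one = 90.2 − 6.02 = 84.2 dB SPL.

84.2 dB SPL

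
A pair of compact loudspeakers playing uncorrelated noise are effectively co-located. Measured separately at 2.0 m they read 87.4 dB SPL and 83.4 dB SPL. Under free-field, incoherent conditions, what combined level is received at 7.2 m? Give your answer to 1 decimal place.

77.7 dB SPL

Combined at 2.0 m: 10·log₁₀(10^(87.4/10)+10^(83.4/10)) = 88.86 dB SPL.
Then apply −20·log₁₀(7.2/2.0) = -11.13 dB → 77.7 dB SPL.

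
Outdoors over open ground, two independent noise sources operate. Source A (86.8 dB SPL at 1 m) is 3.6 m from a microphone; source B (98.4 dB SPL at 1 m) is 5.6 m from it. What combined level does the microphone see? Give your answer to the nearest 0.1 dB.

84.1 dB SPL

At the listener: L_A = 86.8 − 20·log₁₀(3.6) = 75.67 dB; L_B = 98.4 − 20·log₁₀(5.6) = 83.44 dB.
Combined: 10·log₁₀(10^(75.67/10)+10^(83.44/10)) = 84.1 dB SPL.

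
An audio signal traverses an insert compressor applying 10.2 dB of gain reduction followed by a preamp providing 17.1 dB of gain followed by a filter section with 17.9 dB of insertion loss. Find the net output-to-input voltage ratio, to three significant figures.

0.282

Net gain = (−10.2) + 17.1 + (−17.9) = -11.0 dB.
Voltage ratio = 10^(-11.0/20) = 0.282.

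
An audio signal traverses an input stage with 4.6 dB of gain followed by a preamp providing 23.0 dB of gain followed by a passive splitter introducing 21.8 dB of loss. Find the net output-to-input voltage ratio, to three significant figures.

1.95

Net gain = 4.6 + 23.0 + (−21.8) = 5.8 dB.
Voltage ratio = 10^(5.8/20) = 1.95.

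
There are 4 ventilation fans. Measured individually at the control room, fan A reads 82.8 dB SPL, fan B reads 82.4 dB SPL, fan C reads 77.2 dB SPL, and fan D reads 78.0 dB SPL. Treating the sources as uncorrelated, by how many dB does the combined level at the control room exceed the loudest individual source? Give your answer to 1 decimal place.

4.0 dB

Uncorrelated sources add in intensity (power), not in dB.
L_total = 10·log₁₀(10^(82.8/10) + 10^(82.4/10) + 10^(77.2/10) + 10^(78.0/10)) = 86.81 dB SPL.
Excess over the loudest (82.8 dB): 86.81 − 82.8 = 4.0 dB.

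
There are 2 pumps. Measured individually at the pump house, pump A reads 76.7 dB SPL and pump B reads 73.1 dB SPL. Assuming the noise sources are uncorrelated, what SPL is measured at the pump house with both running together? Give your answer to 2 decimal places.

Uncorrelated sources add in intensity (power), not in dB.
L_total = 10·log₁₀(10^(76.7/10) + 10^(73.1/10)) = 10·log₁₀(67190000) = 78.27 dB SPL.

78.27 dB SPL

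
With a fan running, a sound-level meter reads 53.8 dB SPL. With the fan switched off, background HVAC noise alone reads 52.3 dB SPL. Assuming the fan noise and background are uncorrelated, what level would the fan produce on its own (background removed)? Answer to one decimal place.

48.5 dB SPL

Background correction is a power subtraction:
L_src = 10·log₁₀(10^(53.8/10) − 10^(52.3/10)) = 10·log₁₀(70060) = 48.5 dB SPL.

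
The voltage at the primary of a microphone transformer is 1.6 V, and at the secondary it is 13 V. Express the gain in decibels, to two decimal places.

Voltage ratio → dB uses the 20·log₁₀ form:
20·log₁₀(13/1.6) = 20·log₁₀(8.125) = 18.20 dB.

18.20 dB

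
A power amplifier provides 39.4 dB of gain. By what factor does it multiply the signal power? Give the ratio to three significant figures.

8710

Power ratio = 10^(dB/10).
10^(39.4/10) = 10^(3.940) = 8710.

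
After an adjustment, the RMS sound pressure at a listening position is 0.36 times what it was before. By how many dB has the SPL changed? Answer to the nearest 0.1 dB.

Sound pressure is an amplitude quantity: ΔL = 20·log₁₀(p₂/p₁).
20·log₁₀(0.36) = -8.9 dB.

-8.9 dB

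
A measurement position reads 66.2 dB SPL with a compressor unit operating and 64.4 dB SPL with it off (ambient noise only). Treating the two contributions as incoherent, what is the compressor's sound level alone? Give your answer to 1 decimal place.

61.5 dB SPL

Background correction is a power subtraction:
L_src = 10·log₁₀(10^(66.2/10) − 10^(64.4/10)) = 10·log₁₀(1414000) = 61.5 dB SPL.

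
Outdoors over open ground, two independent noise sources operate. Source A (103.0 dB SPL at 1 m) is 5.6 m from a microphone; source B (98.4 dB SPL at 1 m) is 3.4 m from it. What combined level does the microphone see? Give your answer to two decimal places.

At the listener: L_A = 103.0 − 20·log₁₀(5.6) = 88.036 dB; L_B = 98.4 − 20·log₁₀(3.4) = 87.770 dB.
Combined: 10·log₁₀(10^(88.036/10)+10^(87.770/10)) = 90.92 dB SPL.

90.92 dB SPL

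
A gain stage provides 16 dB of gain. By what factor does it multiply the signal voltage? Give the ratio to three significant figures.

Voltage ratio = 10^(dB/20).
10^(16/20) = 10^(0.8000) = 6.31.

6.31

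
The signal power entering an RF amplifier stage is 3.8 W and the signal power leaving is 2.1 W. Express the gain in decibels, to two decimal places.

-2.58 dB

Power is a power quantity, so gain = 10·log₁₀(P_out/P_in).
10·log₁₀(2.1/3.8) = 10·log₁₀(0.5526) = -2.58 dB.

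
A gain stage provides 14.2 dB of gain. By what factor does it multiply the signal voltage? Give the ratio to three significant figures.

Voltage ratio = 10^(dB/20).
10^(14.2/20) = 10^(0.7100) = 5.13.

5.13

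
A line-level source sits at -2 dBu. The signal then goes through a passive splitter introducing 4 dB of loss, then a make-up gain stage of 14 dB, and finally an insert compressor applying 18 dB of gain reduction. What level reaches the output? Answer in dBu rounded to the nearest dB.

Gain stages sum in dB:
-2 − 4 + 14 − 18 = -10 dBu.

-10 dBu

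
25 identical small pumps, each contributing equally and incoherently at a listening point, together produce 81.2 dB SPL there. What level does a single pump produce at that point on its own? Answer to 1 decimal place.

25 equal incoherent sources add 10·log₁₀(25) = 13.98 dB over one source.
L_one = 81.2 − 13.98 = 67.2 dB SPL.

67.2 dB SPL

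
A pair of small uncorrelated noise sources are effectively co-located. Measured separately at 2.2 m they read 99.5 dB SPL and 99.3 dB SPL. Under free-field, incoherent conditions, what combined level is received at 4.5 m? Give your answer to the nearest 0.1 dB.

Combined at 2.2 m: 10·log₁₀(10^(99.5/10)+10^(99.3/10)) = 102.41 dB SPL.
Then apply −20·log₁₀(4.5/2.2) = -6.22 dB → 96.2 dB SPL.

96.2 dB SPL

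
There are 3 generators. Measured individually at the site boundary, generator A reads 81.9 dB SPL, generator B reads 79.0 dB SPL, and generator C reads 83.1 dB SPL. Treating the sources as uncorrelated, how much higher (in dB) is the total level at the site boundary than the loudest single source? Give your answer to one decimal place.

Incoherent sources sum as intensities:
L_total = 10·log₁₀(10^(81.9/10) + 10^(79.0/10) + 10^(83.1/10)) = 86.42 dB SPL.
Excess over the loudest (83.1 dB): 86.42 − 83.1 = 3.3 dB.

3.3 dB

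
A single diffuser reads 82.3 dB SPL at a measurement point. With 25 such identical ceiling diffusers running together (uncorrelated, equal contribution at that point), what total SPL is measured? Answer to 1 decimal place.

96.3 dB SPL

25 equal incoherent sources raise the level by 10·log₁₀(25) = 13.98 dB.
L_total = 82.3 + 13.98 = 96.3 dB SPL.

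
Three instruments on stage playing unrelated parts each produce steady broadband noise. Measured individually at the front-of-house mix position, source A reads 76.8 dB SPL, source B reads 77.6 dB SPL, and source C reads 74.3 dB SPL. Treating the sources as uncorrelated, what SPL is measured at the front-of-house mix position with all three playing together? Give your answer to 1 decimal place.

Add the sources as powers (linear), then convert back to dB:
L_total = 10·log₁₀(10^(76.8/10) + 10^(77.6/10) + 10^(74.3/10)) = 10·log₁₀(132300000) = 81.2 dB SPL.

81.2 dB SPL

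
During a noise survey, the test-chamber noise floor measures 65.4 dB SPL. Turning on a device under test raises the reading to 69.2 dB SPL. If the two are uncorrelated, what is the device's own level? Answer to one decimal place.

66.9 dB SPL

Background correction is a power subtraction:
L_src = 10·log₁₀(10^(69.2/10) − 10^(65.4/10)) = 10·log₁₀(4850000) = 66.9 dB SPL.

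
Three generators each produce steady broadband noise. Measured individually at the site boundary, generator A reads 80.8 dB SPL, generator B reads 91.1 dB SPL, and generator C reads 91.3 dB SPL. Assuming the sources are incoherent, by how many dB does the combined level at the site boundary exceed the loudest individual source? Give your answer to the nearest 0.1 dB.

Add the sources as powers (linear), then convert back to dB:
L_total = 10·log₁₀(10^(80.8/10) + 10^(91.1/10) + 10^(91.3/10)) = 94.41 dB SPL.
Excess over the loudest (91.3 dB): 94.41 − 91.3 = 3.1 dB.

3.1 dB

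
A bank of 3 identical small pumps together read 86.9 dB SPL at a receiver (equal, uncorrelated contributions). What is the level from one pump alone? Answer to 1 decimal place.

3 equal incoherent sources add 10·log₁₀(3) = 4.77 dB over one source.
L_one = 86.9 − 4.77 = 82.1 dB SPL.

82.1 dB SPL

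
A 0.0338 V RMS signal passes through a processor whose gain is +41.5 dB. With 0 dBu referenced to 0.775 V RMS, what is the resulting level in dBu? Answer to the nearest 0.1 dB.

Input level: 20·log₁₀(0.0338/0.775) = -27.21 dBu.
Output: -27.21 + 41.5 = +14.3 dBu.

+14.3 dBu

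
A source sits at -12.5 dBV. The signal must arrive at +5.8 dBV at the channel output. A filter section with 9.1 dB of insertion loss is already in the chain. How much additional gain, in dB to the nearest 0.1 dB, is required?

The required make-up gain is the shortfall in the dB sum.
G = +5.8 − (-12.5) + 9.1 = 27.4 dB.

27.4 dB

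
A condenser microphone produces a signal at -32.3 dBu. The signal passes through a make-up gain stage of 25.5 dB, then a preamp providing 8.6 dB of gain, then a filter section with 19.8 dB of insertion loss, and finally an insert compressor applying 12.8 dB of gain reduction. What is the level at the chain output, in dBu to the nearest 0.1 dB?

In dB, series stages simply add:
-32.3 + 25.5 + 8.6 − 19.8 − 12.8 = -30.8 dBu.

-30.8 dBu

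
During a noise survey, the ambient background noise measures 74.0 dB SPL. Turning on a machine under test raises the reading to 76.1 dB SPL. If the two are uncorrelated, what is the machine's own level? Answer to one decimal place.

71.9 dB SPL

Background correction is a power subtraction:
L_src = 10·log₁₀(10^(76.1/10) − 10^(74.0/10)) = 10·log₁₀(15620000) = 71.9 dB SPL.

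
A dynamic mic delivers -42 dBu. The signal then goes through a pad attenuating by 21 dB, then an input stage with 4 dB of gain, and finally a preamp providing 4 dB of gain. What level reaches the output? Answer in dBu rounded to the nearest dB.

In dB, series stages simply add:
-42 − 21 + 4 + 4 = -55 dBu.

-55 dBu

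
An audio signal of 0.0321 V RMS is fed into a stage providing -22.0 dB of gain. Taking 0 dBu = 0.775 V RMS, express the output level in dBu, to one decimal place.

-49.7 dBu

Input level: 20·log₁₀(0.0321/0.775) = -27.66 dBu.
Output: -27.66 − 22.0 = -49.7 dBu.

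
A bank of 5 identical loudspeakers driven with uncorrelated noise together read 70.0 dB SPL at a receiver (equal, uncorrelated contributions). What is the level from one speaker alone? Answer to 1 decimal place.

63.0 dB SPL

5 equal incoherent sources add 10·log₁₀(5) = 6.99 dB over one source.
L_one = 70.0 − 6.99 = 63.0 dB SPL.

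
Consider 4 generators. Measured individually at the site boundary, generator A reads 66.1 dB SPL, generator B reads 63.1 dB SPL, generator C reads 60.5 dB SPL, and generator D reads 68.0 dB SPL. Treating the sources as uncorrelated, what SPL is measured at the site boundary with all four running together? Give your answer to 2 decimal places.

Incoherent sources sum as intensities:
L_total = 10·log₁₀(10^(66.1/10) + 10^(63.1/10) + 10^(60.5/10) + 10^(68.0/10)) = 10·log₁₀(13550000) = 71.32 dB SPL.

71.32 dB SPL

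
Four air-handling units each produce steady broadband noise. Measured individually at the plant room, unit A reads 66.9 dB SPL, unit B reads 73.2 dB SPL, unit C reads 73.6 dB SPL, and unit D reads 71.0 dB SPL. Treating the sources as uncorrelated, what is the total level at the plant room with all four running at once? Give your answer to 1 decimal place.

Incoherent sources sum as intensities:
L_total = 10·log₁₀(10^(66.9/10) + 10^(73.2/10) + 10^(73.6/10) + 10^(71.0/10)) = 10·log₁₀(61290000) = 77.9 dB SPL.

77.9 dB SPL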